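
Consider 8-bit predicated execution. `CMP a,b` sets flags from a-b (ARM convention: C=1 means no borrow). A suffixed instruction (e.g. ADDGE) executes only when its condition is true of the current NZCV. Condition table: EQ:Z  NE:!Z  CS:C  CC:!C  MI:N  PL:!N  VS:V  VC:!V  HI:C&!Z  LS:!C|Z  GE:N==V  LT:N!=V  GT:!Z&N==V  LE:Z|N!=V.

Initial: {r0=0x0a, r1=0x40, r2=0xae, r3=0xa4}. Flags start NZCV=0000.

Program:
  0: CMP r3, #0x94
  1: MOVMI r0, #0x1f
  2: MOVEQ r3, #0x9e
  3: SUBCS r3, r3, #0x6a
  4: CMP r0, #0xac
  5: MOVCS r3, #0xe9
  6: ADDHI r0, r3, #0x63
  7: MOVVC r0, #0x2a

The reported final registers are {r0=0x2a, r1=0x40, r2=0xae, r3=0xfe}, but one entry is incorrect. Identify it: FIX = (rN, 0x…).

FIX = (r3, 0x3a)

[0] flags=0010 → (cmp)
[1] flags=0010 MI?F → skip
[2] flags=0010 EQ?F → skip
[3] flags=0010 CS?T → r3=0x3a
[4] flags=0000 → (cmp)
[5] flags=0000 CS?F → skip
[6] flags=0000 HI?F → skip
[7] flags=0000 VC?T → r0=0x2a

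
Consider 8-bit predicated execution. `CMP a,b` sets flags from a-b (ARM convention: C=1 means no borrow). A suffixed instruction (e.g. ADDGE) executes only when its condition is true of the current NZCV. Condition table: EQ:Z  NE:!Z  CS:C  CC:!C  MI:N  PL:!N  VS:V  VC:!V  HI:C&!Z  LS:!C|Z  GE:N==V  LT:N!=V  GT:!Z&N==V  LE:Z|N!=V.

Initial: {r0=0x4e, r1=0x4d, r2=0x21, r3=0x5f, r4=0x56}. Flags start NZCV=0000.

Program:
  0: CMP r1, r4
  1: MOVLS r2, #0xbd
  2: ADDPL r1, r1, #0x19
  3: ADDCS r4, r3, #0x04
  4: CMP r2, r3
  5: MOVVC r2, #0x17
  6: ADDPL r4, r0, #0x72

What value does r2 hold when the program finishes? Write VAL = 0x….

VAL = 0xbd

[0] flags=1000 → (cmp)
[1] flags=1000 LS?T → r2=0xbd
[2] flags=1000 PL?F → skip
[3] flags=1000 CS?F → skip
[4] flags=0011 → (cmp)
[5] flags=0011 VC?F → skip
[6] flags=0011 PL?T → r4=0xc0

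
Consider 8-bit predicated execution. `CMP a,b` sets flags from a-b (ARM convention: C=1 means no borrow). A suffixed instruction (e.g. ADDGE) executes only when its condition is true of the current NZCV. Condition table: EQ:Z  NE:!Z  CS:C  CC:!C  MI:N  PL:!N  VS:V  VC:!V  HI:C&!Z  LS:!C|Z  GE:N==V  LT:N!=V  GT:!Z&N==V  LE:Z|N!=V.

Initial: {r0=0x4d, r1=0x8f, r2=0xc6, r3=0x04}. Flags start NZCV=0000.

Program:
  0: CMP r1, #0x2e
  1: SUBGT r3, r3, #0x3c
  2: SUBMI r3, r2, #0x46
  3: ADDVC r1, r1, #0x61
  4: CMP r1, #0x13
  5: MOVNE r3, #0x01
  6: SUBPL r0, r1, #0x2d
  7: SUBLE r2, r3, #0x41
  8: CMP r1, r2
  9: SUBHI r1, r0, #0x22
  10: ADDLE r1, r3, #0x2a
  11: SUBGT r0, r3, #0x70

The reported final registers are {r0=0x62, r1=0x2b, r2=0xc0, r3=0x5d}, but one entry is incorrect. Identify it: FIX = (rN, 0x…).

[0] flags=0011 → (cmp)
[1] flags=0011 GT?F → skip
[2] flags=0011 MI?F → skip
[3] flags=0011 VC?F → skip
[4] flags=0011 → (cmp)
[5] flags=0011 NE?T → r3=0x01
[6] flags=0011 PL?T → r0=0x62
[7] flags=0011 LE?T → r2=0xc0
[8] flags=1000 → (cmp)
[9] flags=1000 HI?F → skip
[10] flags=1000 LE?T → r1=0x2b
[11] flags=1000 GT?F → skip

FIX = (r3, 0x01)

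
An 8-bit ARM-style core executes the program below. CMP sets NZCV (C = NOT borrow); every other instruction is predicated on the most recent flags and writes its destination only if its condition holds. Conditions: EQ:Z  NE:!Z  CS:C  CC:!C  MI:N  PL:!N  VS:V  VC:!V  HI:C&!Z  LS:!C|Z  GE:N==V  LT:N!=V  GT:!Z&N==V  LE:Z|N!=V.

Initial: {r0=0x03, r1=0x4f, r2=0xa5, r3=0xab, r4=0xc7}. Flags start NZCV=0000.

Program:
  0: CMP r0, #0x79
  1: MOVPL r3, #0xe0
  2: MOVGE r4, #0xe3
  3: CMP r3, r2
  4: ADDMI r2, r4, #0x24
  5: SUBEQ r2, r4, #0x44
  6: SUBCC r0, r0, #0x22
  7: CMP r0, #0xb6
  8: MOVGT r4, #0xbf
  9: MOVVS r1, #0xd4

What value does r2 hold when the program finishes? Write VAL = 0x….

VAL = 0xa5

0: ✓ CMP  NZCV=1000
1: · MOVPL
2: · MOVGE
3: ✓ CMP  NZCV=0010
4: · ADDMI
5: · SUBEQ
6: · SUBCC
7: ✓ CMP  NZCV=0000
8: ✓ MOVGT  r4←0xbf
9: · MOVVS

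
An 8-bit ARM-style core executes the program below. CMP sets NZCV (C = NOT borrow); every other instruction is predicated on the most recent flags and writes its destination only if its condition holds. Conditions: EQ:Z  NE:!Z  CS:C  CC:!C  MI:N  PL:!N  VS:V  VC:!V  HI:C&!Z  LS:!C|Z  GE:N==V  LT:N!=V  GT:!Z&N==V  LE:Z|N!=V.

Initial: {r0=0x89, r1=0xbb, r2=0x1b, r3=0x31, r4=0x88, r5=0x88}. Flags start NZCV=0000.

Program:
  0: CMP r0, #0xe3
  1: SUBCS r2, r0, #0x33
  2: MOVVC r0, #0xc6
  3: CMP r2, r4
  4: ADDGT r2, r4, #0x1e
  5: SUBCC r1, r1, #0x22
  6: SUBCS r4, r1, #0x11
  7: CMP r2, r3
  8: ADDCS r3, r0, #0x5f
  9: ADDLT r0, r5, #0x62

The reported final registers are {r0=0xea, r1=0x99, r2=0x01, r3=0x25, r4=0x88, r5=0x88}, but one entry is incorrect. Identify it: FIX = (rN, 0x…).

FIX = (r2, 0xa6)

[0] flags=1000 → (cmp)
[1] flags=1000 CS?F → skip
[2] flags=1000 VC?T → r0=0xc6
[3] flags=1001 → (cmp)
[4] flags=1001 GT?T → r2=0xa6
[5] flags=1001 CC?T → r1=0x99
[6] flags=1001 CS?F → skip
[7] flags=0011 → (cmp)
[8] flags=0011 CS?T → r3=0x25
[9] flags=0011 LT?T → r0=0xea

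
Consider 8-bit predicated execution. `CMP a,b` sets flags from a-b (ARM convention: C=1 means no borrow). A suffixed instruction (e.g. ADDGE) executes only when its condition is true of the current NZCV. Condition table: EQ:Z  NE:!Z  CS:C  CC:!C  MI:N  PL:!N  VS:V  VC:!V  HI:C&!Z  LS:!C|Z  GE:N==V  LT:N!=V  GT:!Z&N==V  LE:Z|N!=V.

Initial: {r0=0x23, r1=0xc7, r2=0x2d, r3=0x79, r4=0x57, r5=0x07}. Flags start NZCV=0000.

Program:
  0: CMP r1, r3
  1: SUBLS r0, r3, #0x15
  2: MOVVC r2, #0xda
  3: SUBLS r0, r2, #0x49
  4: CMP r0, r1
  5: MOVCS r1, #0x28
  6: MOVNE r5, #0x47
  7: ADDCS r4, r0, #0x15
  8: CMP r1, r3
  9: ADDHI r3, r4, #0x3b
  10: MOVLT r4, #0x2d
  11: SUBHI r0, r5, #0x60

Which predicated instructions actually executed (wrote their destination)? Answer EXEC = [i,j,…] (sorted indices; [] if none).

[0] flags=0011 → (cmp)
[1] flags=0011 LS?F → skip
[2] flags=0011 VC?F → skip
[3] flags=0011 LS?F → skip
[4] flags=0000 → (cmp)
[5] flags=0000 CS?F → skip
[6] flags=0000 NE?T → r5=0x47
[7] flags=0000 CS?F → skip
[8] flags=0011 → (cmp)
[9] flags=0011 HI?T → r3=0x92
[10] flags=0011 LT?T → r4=0x2d
[11] flags=0011 HI?T → r0=0xe7

EXEC = [6,9,10,11]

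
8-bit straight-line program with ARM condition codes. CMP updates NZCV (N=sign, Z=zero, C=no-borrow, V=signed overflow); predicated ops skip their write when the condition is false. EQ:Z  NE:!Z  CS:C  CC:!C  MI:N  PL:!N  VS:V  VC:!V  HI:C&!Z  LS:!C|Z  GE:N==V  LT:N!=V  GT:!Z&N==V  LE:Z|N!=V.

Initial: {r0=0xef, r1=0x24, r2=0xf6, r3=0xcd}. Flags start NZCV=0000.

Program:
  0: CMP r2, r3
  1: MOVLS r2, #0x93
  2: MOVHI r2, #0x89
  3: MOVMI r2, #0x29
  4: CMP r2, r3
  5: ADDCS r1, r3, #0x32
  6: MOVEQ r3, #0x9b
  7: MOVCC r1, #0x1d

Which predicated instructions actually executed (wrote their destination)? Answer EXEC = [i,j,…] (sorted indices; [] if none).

EXEC = [2,7]

0: ✓ CMP  NZCV=0010
1: · MOVLS
2: ✓ MOVHI  r2←0x89
3: · MOVMI
4: ✓ CMP  NZCV=1000
5: · ADDCS
6: · MOVEQ
7: ✓ MOVCC  r1←0x1d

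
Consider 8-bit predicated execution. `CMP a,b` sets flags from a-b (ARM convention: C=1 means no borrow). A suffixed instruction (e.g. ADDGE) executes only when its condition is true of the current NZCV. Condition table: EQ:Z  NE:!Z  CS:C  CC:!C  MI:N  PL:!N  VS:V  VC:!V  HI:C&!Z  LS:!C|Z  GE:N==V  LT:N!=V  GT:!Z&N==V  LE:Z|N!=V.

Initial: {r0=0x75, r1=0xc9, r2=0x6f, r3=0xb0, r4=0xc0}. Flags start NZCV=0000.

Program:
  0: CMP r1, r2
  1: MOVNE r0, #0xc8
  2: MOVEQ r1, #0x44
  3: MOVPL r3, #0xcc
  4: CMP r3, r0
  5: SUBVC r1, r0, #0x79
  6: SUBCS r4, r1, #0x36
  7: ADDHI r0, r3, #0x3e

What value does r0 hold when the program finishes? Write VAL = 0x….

[0] flags=0011 → (cmp)
[1] flags=0011 NE?T → r0=0xc8
[2] flags=0011 EQ?F → skip
[3] flags=0011 PL?T → r3=0xcc
[4] flags=0010 → (cmp)
[5] flags=0010 VC?T → r1=0x4f
[6] flags=0010 CS?T → r4=0x19
[7] flags=0010 HI?T → r0=0x0a

VAL = 0x0a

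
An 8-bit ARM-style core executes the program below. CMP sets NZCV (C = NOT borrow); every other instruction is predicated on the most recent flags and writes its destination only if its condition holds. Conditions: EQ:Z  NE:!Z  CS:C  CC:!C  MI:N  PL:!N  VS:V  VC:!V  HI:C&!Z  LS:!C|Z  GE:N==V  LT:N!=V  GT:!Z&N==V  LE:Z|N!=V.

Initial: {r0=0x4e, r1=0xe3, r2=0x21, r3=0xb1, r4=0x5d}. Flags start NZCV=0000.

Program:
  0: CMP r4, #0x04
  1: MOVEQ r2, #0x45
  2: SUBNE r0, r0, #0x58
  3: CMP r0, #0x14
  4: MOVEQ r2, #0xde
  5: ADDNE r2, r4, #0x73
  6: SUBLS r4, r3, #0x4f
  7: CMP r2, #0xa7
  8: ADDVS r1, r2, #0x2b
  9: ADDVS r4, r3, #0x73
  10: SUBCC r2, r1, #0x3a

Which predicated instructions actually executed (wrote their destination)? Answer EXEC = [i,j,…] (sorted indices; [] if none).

0: ✓ CMP  NZCV=0010
1: · MOVEQ
2: ✓ SUBNE  r0←0xf6
3: ✓ CMP  NZCV=1010
4: · MOVEQ
5: ✓ ADDNE  r2←0xd0
6: · SUBLS
7: ✓ CMP  NZCV=0010
8: · ADDVS
9: · ADDVS
10: · SUBCC

EXEC = [2,5]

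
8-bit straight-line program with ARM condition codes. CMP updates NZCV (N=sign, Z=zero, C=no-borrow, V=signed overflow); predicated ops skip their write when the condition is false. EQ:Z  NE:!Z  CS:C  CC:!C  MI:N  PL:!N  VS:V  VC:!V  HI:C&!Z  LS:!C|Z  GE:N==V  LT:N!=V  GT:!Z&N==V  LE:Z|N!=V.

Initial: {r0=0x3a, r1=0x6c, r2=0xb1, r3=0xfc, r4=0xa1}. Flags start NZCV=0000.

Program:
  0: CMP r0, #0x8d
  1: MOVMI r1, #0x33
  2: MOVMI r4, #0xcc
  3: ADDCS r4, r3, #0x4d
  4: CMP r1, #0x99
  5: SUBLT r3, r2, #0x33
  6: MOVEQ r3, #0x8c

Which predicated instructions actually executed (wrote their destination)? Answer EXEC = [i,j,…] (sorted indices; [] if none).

[0] flags=1001 → (cmp)
[1] flags=1001 MI?T → r1=0x33
[2] flags=1001 MI?T → r4=0xcc
[3] flags=1001 CS?F → skip
[4] flags=1001 → (cmp)
[5] flags=1001 LT?F → skip
[6] flags=1001 EQ?F → skip

EXEC = [1,2]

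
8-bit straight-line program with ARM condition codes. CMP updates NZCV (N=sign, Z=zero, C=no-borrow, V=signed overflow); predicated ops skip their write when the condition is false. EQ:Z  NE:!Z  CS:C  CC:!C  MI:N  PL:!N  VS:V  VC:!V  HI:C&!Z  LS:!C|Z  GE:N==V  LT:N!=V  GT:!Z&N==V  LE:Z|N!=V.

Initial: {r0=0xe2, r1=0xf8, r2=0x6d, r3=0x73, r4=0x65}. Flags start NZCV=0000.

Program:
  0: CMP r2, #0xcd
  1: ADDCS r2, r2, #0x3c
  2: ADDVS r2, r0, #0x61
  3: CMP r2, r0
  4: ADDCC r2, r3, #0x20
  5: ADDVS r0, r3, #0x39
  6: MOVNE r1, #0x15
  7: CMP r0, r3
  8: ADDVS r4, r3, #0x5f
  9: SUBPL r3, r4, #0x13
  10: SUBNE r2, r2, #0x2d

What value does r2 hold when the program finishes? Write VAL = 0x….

0: ✓ CMP  NZCV=1001
1: · ADDCS
2: ✓ ADDVS  r2←0x43
3: ✓ CMP  NZCV=0000
4: ✓ ADDCC  r2←0x93
5: · ADDVS
6: ✓ MOVNE  r1←0x15
7: ✓ CMP  NZCV=0011
8: ✓ ADDVS  r4←0xd2
9: ✓ SUBPL  r3←0xbf
10: ✓ SUBNE  r2←0x66

VAL = 0x66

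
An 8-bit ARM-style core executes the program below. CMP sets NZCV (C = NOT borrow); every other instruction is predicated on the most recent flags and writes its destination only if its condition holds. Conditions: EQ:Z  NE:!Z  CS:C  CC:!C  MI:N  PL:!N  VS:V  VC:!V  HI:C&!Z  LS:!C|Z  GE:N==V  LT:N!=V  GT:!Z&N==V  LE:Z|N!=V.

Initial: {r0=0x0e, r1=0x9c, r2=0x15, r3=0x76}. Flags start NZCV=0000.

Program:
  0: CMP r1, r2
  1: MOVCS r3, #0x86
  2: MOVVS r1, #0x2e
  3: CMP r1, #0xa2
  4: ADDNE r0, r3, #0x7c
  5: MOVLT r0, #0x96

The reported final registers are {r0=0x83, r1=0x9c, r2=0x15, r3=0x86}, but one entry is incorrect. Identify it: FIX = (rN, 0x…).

FIX = (r0, 0x96)

[0] flags=1010 → (cmp)
[1] flags=1010 CS?T → r3=0x86
[2] flags=1010 VS?F → skip
[3] flags=1000 → (cmp)
[4] flags=1000 NE?T → r0=0x02
[5] flags=1000 LT?T → r0=0x96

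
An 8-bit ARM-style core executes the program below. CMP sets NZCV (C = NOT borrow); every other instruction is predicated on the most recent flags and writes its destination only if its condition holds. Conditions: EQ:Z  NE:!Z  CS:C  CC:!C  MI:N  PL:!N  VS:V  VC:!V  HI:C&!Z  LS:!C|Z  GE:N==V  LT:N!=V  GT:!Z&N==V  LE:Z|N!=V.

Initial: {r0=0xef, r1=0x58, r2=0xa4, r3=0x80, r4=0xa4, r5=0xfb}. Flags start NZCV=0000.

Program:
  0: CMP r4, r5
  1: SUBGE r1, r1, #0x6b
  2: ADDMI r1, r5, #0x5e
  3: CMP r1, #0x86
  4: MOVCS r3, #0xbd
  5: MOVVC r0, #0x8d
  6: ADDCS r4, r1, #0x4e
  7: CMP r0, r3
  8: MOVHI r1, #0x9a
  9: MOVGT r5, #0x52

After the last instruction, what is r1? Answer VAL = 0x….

VAL = 0x9a

[0] flags=1000 → (cmp)
[1] flags=1000 GE?F → skip
[2] flags=1000 MI?T → r1=0x59
[3] flags=1001 → (cmp)
[4] flags=1001 CS?F → skip
[5] flags=1001 VC?F → skip
[6] flags=1001 CS?F → skip
[7] flags=0010 → (cmp)
[8] flags=0010 HI?T → r1=0x9a
[9] flags=0010 GT?T → r5=0x52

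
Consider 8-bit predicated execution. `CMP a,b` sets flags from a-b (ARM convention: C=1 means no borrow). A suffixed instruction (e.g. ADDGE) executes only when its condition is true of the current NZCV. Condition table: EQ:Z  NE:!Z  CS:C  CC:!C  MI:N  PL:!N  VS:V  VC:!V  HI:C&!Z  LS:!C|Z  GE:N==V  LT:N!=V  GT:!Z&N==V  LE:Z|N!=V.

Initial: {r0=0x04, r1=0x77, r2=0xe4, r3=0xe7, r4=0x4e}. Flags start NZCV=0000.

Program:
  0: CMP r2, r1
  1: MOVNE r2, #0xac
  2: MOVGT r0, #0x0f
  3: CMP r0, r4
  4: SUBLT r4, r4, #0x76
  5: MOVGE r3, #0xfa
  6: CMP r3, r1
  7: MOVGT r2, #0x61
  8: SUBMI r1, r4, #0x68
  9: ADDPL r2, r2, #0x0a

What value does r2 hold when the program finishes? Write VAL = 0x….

VAL = 0xb6

0: ✓ CMP  NZCV=0011
1: ✓ MOVNE  r2←0xac
2: · MOVGT
3: ✓ CMP  NZCV=1000
4: ✓ SUBLT  r4←0xd8
5: · MOVGE
6: ✓ CMP  NZCV=0011
7: · MOVGT
8: · SUBMI
9: ✓ ADDPL  r2←0xb6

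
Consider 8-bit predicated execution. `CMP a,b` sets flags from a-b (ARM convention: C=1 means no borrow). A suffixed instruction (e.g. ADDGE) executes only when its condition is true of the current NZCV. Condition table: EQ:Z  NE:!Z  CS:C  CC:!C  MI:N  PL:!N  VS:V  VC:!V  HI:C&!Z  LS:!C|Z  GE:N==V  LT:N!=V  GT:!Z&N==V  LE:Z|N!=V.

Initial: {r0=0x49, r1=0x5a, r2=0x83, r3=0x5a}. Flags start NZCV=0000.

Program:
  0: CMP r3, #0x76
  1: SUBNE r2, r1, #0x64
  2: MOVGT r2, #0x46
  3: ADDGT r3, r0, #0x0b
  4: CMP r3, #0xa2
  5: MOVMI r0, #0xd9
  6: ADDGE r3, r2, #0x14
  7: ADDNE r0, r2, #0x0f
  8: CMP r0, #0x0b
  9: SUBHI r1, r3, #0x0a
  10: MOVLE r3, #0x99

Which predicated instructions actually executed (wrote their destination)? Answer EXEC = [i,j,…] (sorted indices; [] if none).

EXEC = [1,5,6,7,10]

0: ✓ CMP  NZCV=1000
1: ✓ SUBNE  r2←0xf6
2: · MOVGT
3: · ADDGT
4: ✓ CMP  NZCV=1001
5: ✓ MOVMI  r0←0xd9
6: ✓ ADDGE  r3←0x0a
7: ✓ ADDNE  r0←0x05
8: ✓ CMP  NZCV=1000
9: · SUBHI
10: ✓ MOVLE  r3←0x99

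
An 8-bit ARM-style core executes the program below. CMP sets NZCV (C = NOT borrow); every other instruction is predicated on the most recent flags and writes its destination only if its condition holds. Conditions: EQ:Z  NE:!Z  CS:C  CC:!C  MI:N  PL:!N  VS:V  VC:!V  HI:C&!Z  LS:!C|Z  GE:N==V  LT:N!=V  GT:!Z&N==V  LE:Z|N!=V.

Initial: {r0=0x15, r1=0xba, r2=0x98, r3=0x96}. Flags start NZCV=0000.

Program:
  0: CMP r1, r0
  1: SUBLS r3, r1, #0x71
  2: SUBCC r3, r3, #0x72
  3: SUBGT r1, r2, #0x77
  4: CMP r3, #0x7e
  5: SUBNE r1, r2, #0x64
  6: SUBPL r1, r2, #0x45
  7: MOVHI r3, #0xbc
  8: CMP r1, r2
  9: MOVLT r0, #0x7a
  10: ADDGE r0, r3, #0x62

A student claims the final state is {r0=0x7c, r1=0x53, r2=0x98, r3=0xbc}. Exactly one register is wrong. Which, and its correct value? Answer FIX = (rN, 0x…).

FIX = (r0, 0x1e)

[0] flags=1010 → (cmp)
[1] flags=1010 LS?F → skip
[2] flags=1010 CC?F → skip
[3] flags=1010 GT?F → skip
[4] flags=0011 → (cmp)
[5] flags=0011 NE?T → r1=0x34
[6] flags=0011 PL?T → r1=0x53
[7] flags=0011 HI?T → r3=0xbc
[8] flags=1001 → (cmp)
[9] flags=1001 LT?F → skip
[10] flags=1001 GE?T → r0=0x1e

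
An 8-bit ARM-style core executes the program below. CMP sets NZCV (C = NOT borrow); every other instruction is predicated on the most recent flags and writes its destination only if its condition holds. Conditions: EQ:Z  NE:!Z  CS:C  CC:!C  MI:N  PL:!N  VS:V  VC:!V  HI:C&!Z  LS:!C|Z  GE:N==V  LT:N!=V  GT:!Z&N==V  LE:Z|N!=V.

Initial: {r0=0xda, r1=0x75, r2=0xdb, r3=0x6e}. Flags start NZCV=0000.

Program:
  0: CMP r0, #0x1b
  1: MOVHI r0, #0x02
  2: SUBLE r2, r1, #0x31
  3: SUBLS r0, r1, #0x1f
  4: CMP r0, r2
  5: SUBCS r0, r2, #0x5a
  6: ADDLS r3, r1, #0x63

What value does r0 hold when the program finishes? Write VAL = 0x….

VAL = 0x02

[0] flags=1010 → (cmp)
[1] flags=1010 HI?T → r0=0x02
[2] flags=1010 LE?T → r2=0x44
[3] flags=1010 LS?F → skip
[4] flags=1000 → (cmp)
[5] flags=1000 CS?F → skip
[6] flags=1000 LS?T → r3=0xd8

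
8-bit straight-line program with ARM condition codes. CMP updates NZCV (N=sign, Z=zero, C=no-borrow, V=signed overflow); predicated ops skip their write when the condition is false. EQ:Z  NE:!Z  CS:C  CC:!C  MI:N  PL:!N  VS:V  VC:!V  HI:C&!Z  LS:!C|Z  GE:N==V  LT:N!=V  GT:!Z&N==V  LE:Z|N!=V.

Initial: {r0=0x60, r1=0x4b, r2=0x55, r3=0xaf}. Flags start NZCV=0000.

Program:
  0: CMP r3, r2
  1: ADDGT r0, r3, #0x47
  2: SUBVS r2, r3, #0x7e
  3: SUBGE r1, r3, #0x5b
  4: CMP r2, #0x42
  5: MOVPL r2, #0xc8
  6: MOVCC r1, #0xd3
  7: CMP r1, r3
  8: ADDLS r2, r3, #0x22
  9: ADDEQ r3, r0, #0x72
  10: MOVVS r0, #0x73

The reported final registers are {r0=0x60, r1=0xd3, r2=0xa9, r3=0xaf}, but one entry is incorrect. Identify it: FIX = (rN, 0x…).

FIX = (r2, 0x31)

0: ✓ CMP  NZCV=0011
1: · ADDGT
2: ✓ SUBVS  r2←0x31
3: · SUBGE
4: ✓ CMP  NZCV=1000
5: · MOVPL
6: ✓ MOVCC  r1←0xd3
7: ✓ CMP  NZCV=0010
8: · ADDLS
9: · ADDEQ
10: · MOVVS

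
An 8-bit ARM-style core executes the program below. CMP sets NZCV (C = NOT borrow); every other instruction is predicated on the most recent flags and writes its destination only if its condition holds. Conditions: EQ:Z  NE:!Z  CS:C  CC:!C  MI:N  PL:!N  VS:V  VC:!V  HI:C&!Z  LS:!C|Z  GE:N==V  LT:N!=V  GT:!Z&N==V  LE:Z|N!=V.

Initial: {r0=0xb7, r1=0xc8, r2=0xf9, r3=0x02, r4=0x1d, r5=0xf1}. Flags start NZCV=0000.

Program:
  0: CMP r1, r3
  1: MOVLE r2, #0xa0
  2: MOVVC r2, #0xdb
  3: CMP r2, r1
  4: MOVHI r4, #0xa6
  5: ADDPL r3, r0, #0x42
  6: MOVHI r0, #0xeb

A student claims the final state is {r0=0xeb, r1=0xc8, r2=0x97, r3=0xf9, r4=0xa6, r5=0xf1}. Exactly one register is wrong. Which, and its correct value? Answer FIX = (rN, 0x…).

FIX = (r2, 0xdb)

[0] flags=1010 → (cmp)
[1] flags=1010 LE?T → r2=0xa0
[2] flags=1010 VC?T → r2=0xdb
[3] flags=0010 → (cmp)
[4] flags=0010 HI?T → r4=0xa6
[5] flags=0010 PL?T → r3=0xf9
[6] flags=0010 HI?T → r0=0xeb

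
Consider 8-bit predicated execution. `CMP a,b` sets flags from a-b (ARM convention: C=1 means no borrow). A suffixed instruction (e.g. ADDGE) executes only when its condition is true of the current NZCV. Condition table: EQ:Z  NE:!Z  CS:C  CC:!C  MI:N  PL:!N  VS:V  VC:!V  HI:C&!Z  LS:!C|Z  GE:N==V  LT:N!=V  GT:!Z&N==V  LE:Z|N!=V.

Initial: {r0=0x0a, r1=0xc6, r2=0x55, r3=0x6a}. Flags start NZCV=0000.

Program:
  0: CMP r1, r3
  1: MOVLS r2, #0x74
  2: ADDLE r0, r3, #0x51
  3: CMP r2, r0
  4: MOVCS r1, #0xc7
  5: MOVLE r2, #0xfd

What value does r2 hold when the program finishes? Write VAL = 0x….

VAL = 0x55

[0] flags=0011 → (cmp)
[1] flags=0011 LS?F → skip
[2] flags=0011 LE?T → r0=0xbb
[3] flags=1001 → (cmp)
[4] flags=1001 CS?F → skip
[5] flags=1001 LE?F → skip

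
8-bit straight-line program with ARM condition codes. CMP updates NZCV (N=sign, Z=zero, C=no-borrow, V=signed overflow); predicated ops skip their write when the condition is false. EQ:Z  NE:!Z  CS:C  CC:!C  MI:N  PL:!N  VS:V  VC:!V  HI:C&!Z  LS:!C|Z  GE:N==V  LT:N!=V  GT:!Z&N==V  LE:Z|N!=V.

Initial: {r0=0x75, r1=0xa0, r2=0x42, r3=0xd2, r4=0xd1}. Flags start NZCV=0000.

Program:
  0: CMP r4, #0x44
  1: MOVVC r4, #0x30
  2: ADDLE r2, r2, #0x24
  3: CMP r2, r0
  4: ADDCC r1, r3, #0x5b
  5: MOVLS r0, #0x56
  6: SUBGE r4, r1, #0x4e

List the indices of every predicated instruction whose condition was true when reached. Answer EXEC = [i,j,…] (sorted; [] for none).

EXEC = [1,2,4,5]

[0] flags=1010 → (cmp)
[1] flags=1010 VC?T → r4=0x30
[2] flags=1010 LE?T → r2=0x66
[3] flags=1000 → (cmp)
[4] flags=1000 CC?T → r1=0x2d
[5] flags=1000 LS?T → r0=0x56
[6] flags=1000 GE?F → skip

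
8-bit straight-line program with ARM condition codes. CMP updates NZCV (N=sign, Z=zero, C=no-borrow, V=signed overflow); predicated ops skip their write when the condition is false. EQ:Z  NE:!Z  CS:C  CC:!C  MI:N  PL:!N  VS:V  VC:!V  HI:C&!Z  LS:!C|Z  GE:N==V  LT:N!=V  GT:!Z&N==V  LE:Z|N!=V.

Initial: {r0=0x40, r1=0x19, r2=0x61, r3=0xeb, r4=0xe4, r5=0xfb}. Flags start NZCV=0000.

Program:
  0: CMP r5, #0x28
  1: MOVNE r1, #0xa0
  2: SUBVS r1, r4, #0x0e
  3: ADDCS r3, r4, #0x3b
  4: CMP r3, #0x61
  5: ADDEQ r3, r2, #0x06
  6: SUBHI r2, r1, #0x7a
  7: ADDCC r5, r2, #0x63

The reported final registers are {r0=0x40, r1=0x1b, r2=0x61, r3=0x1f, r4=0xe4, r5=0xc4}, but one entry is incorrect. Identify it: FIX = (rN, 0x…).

FIX = (r1, 0xa0)

0: ✓ CMP  NZCV=1010
1: ✓ MOVNE  r1←0xa0
2: · SUBVS
3: ✓ ADDCS  r3←0x1f
4: ✓ CMP  NZCV=1000
5: · ADDEQ
6: · SUBHI
7: ✓ ADDCC  r5←0xc4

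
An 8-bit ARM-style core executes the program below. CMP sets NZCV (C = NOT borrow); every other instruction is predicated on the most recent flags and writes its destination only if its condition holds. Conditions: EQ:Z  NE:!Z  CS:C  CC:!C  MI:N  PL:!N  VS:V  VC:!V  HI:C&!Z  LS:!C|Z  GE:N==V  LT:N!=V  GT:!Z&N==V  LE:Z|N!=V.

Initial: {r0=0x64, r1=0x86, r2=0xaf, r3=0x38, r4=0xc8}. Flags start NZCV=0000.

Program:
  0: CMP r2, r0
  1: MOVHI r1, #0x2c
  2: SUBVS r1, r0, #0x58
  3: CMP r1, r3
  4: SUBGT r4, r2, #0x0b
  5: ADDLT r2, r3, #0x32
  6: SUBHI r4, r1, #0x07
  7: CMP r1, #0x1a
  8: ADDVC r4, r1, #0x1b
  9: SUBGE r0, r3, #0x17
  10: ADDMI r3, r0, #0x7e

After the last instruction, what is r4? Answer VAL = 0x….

VAL = 0x27

[0] flags=0011 → (cmp)
[1] flags=0011 HI?T → r1=0x2c
[2] flags=0011 VS?T → r1=0x0c
[3] flags=1000 → (cmp)
[4] flags=1000 GT?F → skip
[5] flags=1000 LT?T → r2=0x6a
[6] flags=1000 HI?F → skip
[7] flags=1000 → (cmp)
[8] flags=1000 VC?T → r4=0x27
[9] flags=1000 GE?F → skip
[10] flags=1000 MI?T → r3=0xe2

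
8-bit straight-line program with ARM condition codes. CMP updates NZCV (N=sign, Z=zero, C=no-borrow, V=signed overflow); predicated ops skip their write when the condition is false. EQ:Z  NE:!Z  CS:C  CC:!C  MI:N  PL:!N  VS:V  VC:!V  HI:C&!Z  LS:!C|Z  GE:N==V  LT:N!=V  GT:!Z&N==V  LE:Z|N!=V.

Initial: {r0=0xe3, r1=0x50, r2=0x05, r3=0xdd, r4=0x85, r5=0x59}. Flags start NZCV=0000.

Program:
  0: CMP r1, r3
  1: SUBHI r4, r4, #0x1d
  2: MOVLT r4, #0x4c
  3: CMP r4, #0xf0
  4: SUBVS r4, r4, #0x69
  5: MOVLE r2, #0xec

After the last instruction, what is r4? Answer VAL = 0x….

VAL = 0x85

[0] flags=0000 → (cmp)
[1] flags=0000 HI?F → skip
[2] flags=0000 LT?F → skip
[3] flags=1000 → (cmp)
[4] flags=1000 VS?F → skip
[5] flags=1000 LE?T → r2=0xec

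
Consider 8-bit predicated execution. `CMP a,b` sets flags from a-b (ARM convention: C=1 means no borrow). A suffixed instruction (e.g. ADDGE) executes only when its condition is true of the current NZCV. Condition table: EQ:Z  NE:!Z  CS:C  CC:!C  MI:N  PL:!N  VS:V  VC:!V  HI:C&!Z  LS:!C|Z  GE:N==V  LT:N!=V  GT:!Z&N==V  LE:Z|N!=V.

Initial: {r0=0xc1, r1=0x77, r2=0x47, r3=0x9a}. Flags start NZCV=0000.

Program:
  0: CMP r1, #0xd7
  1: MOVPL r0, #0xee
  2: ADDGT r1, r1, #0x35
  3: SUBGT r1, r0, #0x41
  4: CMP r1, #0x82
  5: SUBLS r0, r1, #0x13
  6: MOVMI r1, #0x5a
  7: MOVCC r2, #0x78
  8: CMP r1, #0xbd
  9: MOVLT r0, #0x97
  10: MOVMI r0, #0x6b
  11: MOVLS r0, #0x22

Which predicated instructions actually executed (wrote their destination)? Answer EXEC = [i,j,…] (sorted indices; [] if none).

[0] flags=1001 → (cmp)
[1] flags=1001 PL?F → skip
[2] flags=1001 GT?T → r1=0xac
[3] flags=1001 GT?T → r1=0x80
[4] flags=1000 → (cmp)
[5] flags=1000 LS?T → r0=0x6d
[6] flags=1000 MI?T → r1=0x5a
[7] flags=1000 CC?T → r2=0x78
[8] flags=1001 → (cmp)
[9] flags=1001 LT?F → skip
[10] flags=1001 MI?T → r0=0x6b
[11] flags=1001 LS?T → r0=0x22

EXEC = [2,3,5,6,7,10,11]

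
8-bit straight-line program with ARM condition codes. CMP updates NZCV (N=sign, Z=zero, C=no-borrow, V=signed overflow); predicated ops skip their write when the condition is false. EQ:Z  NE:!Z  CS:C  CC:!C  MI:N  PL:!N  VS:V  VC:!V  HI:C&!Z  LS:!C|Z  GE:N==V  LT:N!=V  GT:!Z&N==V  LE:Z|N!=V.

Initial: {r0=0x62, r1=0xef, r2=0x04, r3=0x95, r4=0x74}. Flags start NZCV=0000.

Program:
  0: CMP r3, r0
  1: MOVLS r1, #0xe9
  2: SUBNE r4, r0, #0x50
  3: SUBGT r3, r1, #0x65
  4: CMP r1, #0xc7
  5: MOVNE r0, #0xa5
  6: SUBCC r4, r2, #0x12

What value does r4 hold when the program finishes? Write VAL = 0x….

VAL = 0x12

[0] flags=0011 → (cmp)
[1] flags=0011 LS?F → skip
[2] flags=0011 NE?T → r4=0x12
[3] flags=0011 GT?F → skip
[4] flags=0010 → (cmp)
[5] flags=0010 NE?T → r0=0xa5
[6] flags=0010 CC?F → skip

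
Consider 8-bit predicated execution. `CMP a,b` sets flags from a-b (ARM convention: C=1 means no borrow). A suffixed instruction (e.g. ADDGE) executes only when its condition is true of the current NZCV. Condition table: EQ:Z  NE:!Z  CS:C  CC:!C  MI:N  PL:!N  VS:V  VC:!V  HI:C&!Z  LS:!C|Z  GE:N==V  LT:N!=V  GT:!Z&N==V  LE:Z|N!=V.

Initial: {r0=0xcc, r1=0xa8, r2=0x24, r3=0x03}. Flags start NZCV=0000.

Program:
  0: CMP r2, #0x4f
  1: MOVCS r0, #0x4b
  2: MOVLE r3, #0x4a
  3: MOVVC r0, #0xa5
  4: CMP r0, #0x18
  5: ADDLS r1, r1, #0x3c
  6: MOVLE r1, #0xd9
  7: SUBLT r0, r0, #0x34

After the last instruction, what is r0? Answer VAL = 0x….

VAL = 0x71

0: ✓ CMP  NZCV=1000
1: · MOVCS
2: ✓ MOVLE  r3←0x4a
3: ✓ MOVVC  r0←0xa5
4: ✓ CMP  NZCV=1010
5: · ADDLS
6: ✓ MOVLE  r1←0xd9
7: ✓ SUBLT  r0←0x71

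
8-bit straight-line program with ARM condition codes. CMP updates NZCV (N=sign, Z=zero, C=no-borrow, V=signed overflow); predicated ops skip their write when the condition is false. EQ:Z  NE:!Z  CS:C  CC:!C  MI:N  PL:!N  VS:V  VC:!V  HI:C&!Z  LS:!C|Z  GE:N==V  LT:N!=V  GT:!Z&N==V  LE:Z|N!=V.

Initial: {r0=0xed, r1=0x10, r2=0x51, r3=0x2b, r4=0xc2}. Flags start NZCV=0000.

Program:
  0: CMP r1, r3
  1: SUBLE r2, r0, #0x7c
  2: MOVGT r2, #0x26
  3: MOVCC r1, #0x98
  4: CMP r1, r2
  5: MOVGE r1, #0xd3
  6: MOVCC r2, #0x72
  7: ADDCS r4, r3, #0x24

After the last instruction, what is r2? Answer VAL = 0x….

VAL = 0x71

0: ✓ CMP  NZCV=1000
1: ✓ SUBLE  r2←0x71
2: · MOVGT
3: ✓ MOVCC  r1←0x98
4: ✓ CMP  NZCV=0011
5: · MOVGE
6: · MOVCC
7: ✓ ADDCS  r4←0x4f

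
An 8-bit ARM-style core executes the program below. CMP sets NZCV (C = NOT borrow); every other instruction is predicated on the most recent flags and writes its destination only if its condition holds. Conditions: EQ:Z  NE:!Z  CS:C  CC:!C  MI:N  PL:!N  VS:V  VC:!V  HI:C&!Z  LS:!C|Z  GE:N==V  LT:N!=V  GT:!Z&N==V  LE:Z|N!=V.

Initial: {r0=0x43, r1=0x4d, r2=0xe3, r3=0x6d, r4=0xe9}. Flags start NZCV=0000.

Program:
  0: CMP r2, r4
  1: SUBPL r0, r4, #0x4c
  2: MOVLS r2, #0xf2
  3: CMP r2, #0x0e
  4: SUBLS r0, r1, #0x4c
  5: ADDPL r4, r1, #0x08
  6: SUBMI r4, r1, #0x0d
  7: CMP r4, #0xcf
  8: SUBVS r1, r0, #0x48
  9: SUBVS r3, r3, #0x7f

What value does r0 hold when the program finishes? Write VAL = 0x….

VAL = 0x43

[0] flags=1000 → (cmp)
[1] flags=1000 PL?F → skip
[2] flags=1000 LS?T → r2=0xf2
[3] flags=1010 → (cmp)
[4] flags=1010 LS?F → skip
[5] flags=1010 PL?F → skip
[6] flags=1010 MI?T → r4=0x40
[7] flags=0000 → (cmp)
[8] flags=0000 VS?F → skip
[9] flags=0000 VS?F → skip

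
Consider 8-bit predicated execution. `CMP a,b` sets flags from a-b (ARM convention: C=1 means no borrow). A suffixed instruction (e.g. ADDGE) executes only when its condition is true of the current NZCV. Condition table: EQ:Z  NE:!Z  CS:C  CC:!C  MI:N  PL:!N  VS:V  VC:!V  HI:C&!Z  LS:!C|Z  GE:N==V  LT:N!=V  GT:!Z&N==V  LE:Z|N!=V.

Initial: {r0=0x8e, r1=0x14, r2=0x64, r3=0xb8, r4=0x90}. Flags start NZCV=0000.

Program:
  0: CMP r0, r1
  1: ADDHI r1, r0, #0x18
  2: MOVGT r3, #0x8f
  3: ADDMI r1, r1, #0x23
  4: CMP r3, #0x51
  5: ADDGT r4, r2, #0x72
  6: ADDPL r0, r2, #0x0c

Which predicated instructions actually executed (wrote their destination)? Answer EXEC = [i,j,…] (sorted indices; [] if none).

EXEC = [1,6]

[0] flags=0011 → (cmp)
[1] flags=0011 HI?T → r1=0xa6
[2] flags=0011 GT?F → skip
[3] flags=0011 MI?F → skip
[4] flags=0011 → (cmp)
[5] flags=0011 GT?F → skip
[6] flags=0011 PL?T → r0=0x70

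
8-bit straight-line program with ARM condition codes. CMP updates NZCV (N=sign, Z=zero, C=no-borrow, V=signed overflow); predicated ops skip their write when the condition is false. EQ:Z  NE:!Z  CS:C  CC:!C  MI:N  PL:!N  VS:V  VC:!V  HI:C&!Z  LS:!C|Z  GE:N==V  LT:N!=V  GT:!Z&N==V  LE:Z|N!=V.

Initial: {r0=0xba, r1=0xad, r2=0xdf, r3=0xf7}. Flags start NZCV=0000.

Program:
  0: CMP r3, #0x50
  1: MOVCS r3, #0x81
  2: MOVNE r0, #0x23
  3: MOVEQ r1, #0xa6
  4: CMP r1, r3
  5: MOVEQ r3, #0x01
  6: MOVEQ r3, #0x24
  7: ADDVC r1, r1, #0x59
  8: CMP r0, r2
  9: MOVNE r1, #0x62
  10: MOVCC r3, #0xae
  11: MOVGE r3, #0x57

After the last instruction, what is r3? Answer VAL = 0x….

[0] flags=1010 → (cmp)
[1] flags=1010 CS?T → r3=0x81
[2] flags=1010 NE?T → r0=0x23
[3] flags=1010 EQ?F → skip
[4] flags=0010 → (cmp)
[5] flags=0010 EQ?F → skip
[6] flags=0010 EQ?F → skip
[7] flags=0010 VC?T → r1=0x06
[8] flags=0000 → (cmp)
[9] flags=0000 NE?T → r1=0x62
[10] flags=0000 CC?T → r3=0xae
[11] flags=0000 GE?T → r3=0x57

VAL = 0x57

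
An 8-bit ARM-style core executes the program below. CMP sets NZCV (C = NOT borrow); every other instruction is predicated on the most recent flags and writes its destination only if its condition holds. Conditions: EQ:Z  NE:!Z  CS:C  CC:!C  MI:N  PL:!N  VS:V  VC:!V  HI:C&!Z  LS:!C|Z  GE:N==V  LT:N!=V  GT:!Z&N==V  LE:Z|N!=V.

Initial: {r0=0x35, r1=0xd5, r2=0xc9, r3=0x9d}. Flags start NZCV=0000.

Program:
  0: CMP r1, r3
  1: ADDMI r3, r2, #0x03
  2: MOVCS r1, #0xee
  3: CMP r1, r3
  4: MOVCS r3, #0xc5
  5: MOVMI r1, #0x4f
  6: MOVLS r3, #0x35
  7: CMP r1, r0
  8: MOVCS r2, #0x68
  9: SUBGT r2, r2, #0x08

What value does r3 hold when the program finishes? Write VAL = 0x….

VAL = 0xc5

[0] flags=0010 → (cmp)
[1] flags=0010 MI?F → skip
[2] flags=0010 CS?T → r1=0xee
[3] flags=0010 → (cmp)
[4] flags=0010 CS?T → r3=0xc5
[5] flags=0010 MI?F → skip
[6] flags=0010 LS?F → skip
[7] flags=1010 → (cmp)
[8] flags=1010 CS?T → r2=0x68
[9] flags=1010 GT?F → skip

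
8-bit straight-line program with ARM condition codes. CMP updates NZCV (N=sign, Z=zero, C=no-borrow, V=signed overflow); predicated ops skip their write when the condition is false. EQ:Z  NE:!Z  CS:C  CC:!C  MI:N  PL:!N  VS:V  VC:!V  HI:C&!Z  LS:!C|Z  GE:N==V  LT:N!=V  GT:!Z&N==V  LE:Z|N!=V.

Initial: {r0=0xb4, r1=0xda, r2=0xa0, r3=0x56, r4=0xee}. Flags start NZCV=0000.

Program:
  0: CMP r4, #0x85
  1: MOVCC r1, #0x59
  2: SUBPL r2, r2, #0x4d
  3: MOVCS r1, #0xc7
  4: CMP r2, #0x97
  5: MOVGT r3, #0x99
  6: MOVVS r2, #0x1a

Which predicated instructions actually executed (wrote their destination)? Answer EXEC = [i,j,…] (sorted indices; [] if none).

EXEC = [2,3,5,6]

0: ✓ CMP  NZCV=0010
1: · MOVCC
2: ✓ SUBPL  r2←0x53
3: ✓ MOVCS  r1←0xc7
4: ✓ CMP  NZCV=1001
5: ✓ MOVGT  r3←0x99
6: ✓ MOVVS  r2←0x1a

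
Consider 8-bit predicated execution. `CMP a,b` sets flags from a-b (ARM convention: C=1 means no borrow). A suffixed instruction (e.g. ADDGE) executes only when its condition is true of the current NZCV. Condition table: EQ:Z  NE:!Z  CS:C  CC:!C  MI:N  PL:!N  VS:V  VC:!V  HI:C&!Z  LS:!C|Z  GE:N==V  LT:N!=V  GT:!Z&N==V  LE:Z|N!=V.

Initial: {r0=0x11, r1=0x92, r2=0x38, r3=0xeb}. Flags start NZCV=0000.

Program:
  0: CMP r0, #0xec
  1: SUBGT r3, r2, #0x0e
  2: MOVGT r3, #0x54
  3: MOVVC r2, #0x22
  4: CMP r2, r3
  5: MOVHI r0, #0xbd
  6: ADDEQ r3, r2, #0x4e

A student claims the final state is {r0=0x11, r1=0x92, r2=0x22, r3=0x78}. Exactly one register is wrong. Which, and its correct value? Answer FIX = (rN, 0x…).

0: ✓ CMP  NZCV=0000
1: ✓ SUBGT  r3←0x2a
2: ✓ MOVGT  r3←0x54
3: ✓ MOVVC  r2←0x22
4: ✓ CMP  NZCV=1000
5: · MOVHI
6: · ADDEQ

FIX = (r3, 0x54)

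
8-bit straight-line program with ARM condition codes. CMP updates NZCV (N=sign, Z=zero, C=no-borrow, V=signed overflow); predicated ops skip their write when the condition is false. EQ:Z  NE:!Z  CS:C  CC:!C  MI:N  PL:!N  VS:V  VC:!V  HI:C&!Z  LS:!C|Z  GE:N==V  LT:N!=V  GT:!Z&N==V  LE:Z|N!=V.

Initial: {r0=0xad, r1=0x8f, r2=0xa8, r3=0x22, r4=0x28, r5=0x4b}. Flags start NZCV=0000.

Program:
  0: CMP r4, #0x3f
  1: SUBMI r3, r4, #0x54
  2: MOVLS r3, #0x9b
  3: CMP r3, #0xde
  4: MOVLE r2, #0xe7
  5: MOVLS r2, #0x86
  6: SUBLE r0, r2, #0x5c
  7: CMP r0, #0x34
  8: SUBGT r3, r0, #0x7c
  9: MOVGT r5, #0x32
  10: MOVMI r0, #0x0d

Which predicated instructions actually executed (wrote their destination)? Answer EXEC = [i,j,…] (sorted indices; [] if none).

[0] flags=1000 → (cmp)
[1] flags=1000 MI?T → r3=0xd4
[2] flags=1000 LS?T → r3=0x9b
[3] flags=1000 → (cmp)
[4] flags=1000 LE?T → r2=0xe7
[5] flags=1000 LS?T → r2=0x86
[6] flags=1000 LE?T → r0=0x2a
[7] flags=1000 → (cmp)
[8] flags=1000 GT?F → skip
[9] flags=1000 GT?F → skip
[10] flags=1000 MI?T → r0=0x0d

EXEC = [1,2,4,5,6,10]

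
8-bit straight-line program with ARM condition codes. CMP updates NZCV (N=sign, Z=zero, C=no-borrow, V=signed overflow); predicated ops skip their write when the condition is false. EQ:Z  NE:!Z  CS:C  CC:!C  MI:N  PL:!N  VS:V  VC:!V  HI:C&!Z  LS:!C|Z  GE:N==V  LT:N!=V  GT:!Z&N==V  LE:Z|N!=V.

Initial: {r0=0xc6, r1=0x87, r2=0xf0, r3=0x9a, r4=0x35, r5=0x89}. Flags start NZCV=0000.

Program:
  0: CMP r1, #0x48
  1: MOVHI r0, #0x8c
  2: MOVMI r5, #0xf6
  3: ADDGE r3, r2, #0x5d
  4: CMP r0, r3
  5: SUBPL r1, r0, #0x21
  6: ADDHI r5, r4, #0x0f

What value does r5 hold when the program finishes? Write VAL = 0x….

VAL = 0x89

[0] flags=0011 → (cmp)
[1] flags=0011 HI?T → r0=0x8c
[2] flags=0011 MI?F → skip
[3] flags=0011 GE?F → skip
[4] flags=1000 → (cmp)
[5] flags=1000 PL?F → skip
[6] flags=1000 HI?F → skip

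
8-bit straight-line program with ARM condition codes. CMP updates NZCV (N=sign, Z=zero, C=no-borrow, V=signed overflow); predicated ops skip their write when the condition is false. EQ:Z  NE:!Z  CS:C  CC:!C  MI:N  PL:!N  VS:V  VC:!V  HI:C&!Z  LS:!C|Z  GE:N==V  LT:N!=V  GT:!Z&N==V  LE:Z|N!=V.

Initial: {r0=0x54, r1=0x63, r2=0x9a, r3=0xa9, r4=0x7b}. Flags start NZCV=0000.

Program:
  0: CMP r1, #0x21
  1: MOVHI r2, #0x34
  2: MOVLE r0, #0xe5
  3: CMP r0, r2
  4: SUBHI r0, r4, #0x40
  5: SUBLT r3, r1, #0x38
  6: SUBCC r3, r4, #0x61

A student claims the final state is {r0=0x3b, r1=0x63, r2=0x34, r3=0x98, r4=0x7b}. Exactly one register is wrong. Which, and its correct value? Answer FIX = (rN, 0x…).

0: ✓ CMP  NZCV=0010
1: ✓ MOVHI  r2←0x34
2: · MOVLE
3: ✓ CMP  NZCV=0010
4: ✓ SUBHI  r0←0x3b
5: · SUBLT
6: · SUBCC

FIX = (r3, 0xa9)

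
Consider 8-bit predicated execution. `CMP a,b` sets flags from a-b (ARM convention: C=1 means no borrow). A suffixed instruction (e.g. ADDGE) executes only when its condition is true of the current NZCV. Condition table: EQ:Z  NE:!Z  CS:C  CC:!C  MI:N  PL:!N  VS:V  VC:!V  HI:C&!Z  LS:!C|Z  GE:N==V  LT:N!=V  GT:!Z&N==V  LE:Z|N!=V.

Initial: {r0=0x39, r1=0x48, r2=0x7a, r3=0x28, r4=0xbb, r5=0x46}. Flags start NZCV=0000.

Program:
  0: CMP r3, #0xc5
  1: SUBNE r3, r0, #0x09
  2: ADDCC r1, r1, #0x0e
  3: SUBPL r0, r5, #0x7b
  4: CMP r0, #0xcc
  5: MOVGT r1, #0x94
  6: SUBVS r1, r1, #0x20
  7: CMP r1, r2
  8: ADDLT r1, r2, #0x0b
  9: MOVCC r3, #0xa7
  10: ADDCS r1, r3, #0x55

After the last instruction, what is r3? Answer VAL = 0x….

0: ✓ CMP  NZCV=0000
1: ✓ SUBNE  r3←0x30
2: ✓ ADDCC  r1←0x56
3: ✓ SUBPL  r0←0xcb
4: ✓ CMP  NZCV=1000
5: · MOVGT
6: · SUBVS
7: ✓ CMP  NZCV=1000
8: ✓ ADDLT  r1←0x85
9: ✓ MOVCC  r3←0xa7
10: · ADDCS

VAL = 0xa7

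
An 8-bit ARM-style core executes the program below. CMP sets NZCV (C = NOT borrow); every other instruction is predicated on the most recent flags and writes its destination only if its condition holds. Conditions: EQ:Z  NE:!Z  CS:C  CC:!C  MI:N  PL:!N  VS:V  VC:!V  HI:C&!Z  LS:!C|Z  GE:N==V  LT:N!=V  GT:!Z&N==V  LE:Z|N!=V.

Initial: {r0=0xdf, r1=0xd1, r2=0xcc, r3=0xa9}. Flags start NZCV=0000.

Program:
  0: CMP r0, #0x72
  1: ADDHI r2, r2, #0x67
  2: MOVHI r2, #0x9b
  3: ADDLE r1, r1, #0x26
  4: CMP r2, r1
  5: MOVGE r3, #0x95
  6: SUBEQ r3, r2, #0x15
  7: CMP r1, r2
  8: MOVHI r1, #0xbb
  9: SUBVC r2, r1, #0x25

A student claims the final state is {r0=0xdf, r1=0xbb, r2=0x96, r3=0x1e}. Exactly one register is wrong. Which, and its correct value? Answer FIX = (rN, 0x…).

0: ✓ CMP  NZCV=0011
1: ✓ ADDHI  r2←0x33
2: ✓ MOVHI  r2←0x9b
3: ✓ ADDLE  r1←0xf7
4: ✓ CMP  NZCV=1000
5: · MOVGE
6: · SUBEQ
7: ✓ CMP  NZCV=0010
8: ✓ MOVHI  r1←0xbb
9: ✓ SUBVC  r2←0x96

FIX = (r3, 0xa9)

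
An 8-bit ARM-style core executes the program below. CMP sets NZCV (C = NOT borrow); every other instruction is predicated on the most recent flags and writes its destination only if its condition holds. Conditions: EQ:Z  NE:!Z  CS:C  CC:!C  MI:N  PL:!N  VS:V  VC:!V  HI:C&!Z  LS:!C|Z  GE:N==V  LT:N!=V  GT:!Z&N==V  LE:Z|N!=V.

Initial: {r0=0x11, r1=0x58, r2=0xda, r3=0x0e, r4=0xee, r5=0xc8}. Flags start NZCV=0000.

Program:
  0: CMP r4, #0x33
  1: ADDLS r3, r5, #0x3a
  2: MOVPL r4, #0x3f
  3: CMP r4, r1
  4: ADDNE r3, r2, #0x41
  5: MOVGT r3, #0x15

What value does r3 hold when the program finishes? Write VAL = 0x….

VAL = 0x1b

[0] flags=1010 → (cmp)
[1] flags=1010 LS?F → skip
[2] flags=1010 PL?F → skip
[3] flags=1010 → (cmp)
[4] flags=1010 NE?T → r3=0x1b
[5] flags=1010 GT?F → skip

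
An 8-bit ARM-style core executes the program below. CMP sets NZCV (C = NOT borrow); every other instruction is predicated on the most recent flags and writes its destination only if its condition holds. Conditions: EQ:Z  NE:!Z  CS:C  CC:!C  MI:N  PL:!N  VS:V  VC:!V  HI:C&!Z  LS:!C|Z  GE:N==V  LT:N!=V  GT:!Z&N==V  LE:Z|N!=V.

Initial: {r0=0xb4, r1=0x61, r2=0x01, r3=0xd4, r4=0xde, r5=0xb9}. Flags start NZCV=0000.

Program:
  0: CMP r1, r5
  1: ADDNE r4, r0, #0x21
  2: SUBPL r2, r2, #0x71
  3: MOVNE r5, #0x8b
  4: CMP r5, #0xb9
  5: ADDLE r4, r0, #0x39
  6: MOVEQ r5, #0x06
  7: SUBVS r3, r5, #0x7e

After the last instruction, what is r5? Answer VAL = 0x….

0: ✓ CMP  NZCV=1001
1: ✓ ADDNE  r4←0xd5
2: · SUBPL
3: ✓ MOVNE  r5←0x8b
4: ✓ CMP  NZCV=1000
5: ✓ ADDLE  r4←0xed
6: · MOVEQ
7: · SUBVS

VAL = 0x8b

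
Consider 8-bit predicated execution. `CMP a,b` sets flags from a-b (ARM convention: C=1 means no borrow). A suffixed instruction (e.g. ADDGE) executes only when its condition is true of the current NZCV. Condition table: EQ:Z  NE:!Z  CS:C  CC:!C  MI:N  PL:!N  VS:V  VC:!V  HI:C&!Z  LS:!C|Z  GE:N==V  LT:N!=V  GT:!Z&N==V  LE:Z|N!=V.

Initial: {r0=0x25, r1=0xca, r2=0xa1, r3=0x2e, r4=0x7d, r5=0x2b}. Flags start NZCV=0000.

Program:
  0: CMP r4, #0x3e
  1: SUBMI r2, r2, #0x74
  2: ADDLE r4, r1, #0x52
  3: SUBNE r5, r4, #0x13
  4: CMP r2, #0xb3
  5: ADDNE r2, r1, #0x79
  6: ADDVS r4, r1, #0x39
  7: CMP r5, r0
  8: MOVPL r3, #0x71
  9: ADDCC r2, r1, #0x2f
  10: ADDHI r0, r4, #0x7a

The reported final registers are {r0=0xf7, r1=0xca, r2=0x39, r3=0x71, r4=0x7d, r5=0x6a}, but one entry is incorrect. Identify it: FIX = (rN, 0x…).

FIX = (r2, 0x43)

0: ✓ CMP  NZCV=0010
1: · SUBMI
2: · ADDLE
3: ✓ SUBNE  r5←0x6a
4: ✓ CMP  NZCV=1000
5: ✓ ADDNE  r2←0x43
6: · ADDVS
7: ✓ CMP  NZCV=0010
8: ✓ MOVPL  r3←0x71
9: · ADDCC
10: ✓ ADDHI  r0←0xf7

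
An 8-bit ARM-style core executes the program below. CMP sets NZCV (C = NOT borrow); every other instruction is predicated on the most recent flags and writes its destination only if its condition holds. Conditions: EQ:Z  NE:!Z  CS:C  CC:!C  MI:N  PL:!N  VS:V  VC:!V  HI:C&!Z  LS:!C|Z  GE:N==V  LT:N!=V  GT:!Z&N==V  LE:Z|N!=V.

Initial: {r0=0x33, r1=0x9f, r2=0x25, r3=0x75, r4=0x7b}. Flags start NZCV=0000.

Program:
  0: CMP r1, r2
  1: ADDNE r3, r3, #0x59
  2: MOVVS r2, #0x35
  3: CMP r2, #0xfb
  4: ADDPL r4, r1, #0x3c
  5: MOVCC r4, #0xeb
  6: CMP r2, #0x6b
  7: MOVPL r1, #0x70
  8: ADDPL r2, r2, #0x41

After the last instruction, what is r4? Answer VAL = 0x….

VAL = 0xeb

[0] flags=0011 → (cmp)
[1] flags=0011 NE?T → r3=0xce
[2] flags=0011 VS?T → r2=0x35
[3] flags=0000 → (cmp)
[4] flags=0000 PL?T → r4=0xdb
[5] flags=0000 CC?T → r4=0xeb
[6] flags=1000 → (cmp)
[7] flags=1000 PL?F → skip
[8] flags=1000 PL?F → skip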